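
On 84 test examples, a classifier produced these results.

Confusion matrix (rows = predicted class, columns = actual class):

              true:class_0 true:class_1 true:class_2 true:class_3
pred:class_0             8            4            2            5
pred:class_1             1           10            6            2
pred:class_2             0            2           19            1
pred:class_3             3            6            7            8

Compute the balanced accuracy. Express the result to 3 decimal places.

0.545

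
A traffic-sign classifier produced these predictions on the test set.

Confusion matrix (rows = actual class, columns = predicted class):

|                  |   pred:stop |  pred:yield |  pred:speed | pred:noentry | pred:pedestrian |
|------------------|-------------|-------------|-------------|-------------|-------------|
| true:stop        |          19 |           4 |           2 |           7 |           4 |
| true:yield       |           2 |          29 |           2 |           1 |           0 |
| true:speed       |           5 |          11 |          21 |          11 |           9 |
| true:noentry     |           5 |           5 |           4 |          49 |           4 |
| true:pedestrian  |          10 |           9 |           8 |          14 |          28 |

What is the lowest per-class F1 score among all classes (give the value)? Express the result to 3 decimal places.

Per-class F1 score (2·TP/(2·TP+FP+FN)):
  stop: TP=19, FP=2+5+5+10=22, FN=4+2+7+4=17 → 38/77 = 0.4935
  yield: TP=29, FP=4+11+5+9=29, FN=2+2+1+0=5 → 58/92 = 0.6304
  speed: TP=21, FP=2+2+4+8=16, FN=5+11+11+9=36 → 42/94 = 0.4468
  noentry: TP=49, FP=7+1+11+14=33, FN=5+5+4+4=18 → 98/149 = 0.6577
  pedestrian: TP=28, FP=4+0+9+4=17, FN=10+9+8+14=41 → 56/114 = 0.4912
Lowest is class 'speed' with F1 score = 0.447.

0.447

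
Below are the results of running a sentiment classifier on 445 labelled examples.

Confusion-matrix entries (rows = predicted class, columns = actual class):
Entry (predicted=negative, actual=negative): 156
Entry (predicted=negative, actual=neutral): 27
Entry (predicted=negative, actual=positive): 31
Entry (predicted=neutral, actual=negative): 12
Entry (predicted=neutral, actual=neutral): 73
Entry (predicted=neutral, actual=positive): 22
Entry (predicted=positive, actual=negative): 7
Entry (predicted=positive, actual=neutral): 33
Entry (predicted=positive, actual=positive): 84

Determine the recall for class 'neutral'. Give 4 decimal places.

0.5489

Take TP from the diagonal, FP from the rest of the 'neutral' prediction marginal, FN from the rest of the 'neutral' actual marginal.
recall = TP/(TP+FN).
neutral: TP=73, FN=27+33=60 → 73/133 = 0.54887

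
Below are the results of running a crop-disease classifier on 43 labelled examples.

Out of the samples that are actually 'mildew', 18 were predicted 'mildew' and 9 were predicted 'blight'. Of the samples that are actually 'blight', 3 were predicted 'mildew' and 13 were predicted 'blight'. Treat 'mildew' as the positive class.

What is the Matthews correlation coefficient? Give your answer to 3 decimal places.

MCC = (TP·TN − FP·FN) / √((TP+FP)(TP+FN)(TN+FP)(TN+FN))
Numerator = 18·13 − 3·9 = 207
Denominator = √(21·27·16·22) = √199584 = 446.7483
MCC = 207 / 446.7483 = 0.463

0.463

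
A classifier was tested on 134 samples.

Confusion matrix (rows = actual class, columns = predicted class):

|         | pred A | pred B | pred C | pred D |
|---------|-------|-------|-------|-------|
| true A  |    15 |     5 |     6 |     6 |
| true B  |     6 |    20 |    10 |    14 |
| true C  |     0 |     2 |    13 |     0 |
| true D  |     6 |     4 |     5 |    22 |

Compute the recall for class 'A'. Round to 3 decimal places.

0.469

recall = TP/(TP+FN).
A: TP=15, FN=5+6+6=17 → 15/32 = 0.4688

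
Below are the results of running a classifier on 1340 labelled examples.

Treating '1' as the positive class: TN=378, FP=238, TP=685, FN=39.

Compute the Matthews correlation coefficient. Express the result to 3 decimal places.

MCC = (TP·TN − FP·FN) / √((TP+FP)(TP+FN)(TN+FP)(TN+FN))
Numerator = 685·378 − 238·39 = 249648
Denominator = √(923·724·616·417) = √171655227744 = 414312.9587
MCC = 249648 / 414312.9587 = 0.603

0.603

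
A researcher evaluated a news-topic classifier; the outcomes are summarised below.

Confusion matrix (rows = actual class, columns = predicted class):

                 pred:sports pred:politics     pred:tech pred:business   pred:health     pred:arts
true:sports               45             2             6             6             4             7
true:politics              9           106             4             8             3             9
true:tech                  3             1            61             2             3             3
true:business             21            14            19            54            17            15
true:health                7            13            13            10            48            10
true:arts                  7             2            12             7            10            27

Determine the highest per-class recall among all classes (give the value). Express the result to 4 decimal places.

0.8356

Per-class recall (TP/(TP+FN)):
  sports: TP=45, FN=2+6+6+4+7=25 → 45/70 = 0.64286
  politics: TP=106, FN=9+4+8+3+9=33 → 106/139 = 0.76259
  tech: TP=61, FN=3+1+2+3+3=12 → 61/73 = 0.83562
  business: TP=54, FN=21+14+19+17+15=86 → 54/140 = 0.38571
  health: TP=48, FN=7+13+13+10+10=53 → 48/101 = 0.47525
  arts: TP=27, FN=7+2+12+7+10=38 → 27/65 = 0.41538
Highest is class 'tech' with recall = 0.8356.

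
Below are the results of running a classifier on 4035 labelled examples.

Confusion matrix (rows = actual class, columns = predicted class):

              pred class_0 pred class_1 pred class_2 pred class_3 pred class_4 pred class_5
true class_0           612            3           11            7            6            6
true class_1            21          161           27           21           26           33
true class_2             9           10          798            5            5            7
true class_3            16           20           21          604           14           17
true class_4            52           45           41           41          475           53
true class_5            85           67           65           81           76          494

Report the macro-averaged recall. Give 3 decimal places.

0.763

Per-class recall (TP/(TP+FN)):
  class_0: TP=612, FN=3+11+7+6+6=33 → 612/645 = 0.9488
  class_1: TP=161, FN=21+27+21+26+33=128 → 161/289 = 0.5571
  class_2: TP=798, FN=9+10+5+5+7=36 → 798/834 = 0.9568
  class_3: TP=604, FN=16+20+21+14+17=88 → 604/692 = 0.8728
  class_4: TP=475, FN=52+45+41+41+53=232 → 475/707 = 0.6719
  class_5: TP=494, FN=85+67+65+81+76=374 → 494/868 = 0.5691
Macro-recall = mean = (0.9488 + 0.5571 + 0.9568 + 0.8728 + 0.6719 + 0.5691) / 6 = 0.763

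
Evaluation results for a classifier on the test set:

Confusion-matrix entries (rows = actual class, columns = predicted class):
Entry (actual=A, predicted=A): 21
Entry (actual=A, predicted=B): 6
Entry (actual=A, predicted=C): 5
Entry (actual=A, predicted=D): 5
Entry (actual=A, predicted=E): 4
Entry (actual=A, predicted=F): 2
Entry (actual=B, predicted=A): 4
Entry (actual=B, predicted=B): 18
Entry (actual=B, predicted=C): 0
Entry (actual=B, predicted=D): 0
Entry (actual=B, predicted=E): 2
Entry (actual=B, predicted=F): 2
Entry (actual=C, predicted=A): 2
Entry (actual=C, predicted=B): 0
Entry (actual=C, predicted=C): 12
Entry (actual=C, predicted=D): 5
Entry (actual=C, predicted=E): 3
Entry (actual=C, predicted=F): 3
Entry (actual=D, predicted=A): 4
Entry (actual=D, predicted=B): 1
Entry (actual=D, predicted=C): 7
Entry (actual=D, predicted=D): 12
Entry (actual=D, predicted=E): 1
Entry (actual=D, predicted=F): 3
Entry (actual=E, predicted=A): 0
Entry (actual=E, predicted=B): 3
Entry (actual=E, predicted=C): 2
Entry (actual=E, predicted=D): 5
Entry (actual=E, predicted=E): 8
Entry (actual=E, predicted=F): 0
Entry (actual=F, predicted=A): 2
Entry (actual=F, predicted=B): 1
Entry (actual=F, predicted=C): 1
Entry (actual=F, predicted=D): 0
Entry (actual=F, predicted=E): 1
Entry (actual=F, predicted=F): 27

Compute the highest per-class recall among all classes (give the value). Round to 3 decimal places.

0.844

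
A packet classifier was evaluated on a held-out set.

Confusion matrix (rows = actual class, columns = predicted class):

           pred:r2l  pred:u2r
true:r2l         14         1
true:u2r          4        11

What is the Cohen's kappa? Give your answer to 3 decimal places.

Observed agreement pₒ = trace/N = 25/30 = 0.8333
Expected agreement pₑ = Σ (rowᵢ·colᵢ)/N² = (15·18 + 15·12)/30² = 0.5000
κ = (pₒ − pₑ)/(1 − pₑ) = (0.8333 − 0.5000)/(1 − 0.5000) = 0.667

0.667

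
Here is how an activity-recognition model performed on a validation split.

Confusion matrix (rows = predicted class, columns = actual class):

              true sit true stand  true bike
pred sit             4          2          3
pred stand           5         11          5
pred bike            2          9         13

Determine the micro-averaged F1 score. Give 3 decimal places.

0.519

Micro-averaging pools counts across classes: ΣTP=28, ΣFP=26, ΣFN=26.
Micro-F1 score = 2·TP/(2·TP+FP+FN) on pooled counts = 0.519 (equals overall accuracy in single-label multiclass).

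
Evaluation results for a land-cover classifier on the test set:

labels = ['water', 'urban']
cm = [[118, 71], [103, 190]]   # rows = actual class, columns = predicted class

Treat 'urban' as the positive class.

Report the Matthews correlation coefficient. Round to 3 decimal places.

0.267

MCC = (TP·TN − FP·FN) / √((TP+FP)(TP+FN)(TN+FP)(TN+FN))
Numerator = 190·118 − 71·103 = 15107
Denominator = √(261·293·189·221) = √3194200737 = 56517.2605
MCC = 15107 / 56517.2605 = 0.267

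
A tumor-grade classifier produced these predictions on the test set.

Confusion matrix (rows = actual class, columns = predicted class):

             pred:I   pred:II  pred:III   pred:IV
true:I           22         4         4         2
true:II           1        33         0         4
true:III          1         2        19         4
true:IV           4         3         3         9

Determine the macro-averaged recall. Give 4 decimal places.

0.6901

Per-class recall (TP/(TP+FN)):
  I: TP=22, FN=4+4+2=10 → 22/32 = 0.68750
  II: TP=33, FN=1+0+4=5 → 33/38 = 0.86842
  III: TP=19, FN=1+2+4=7 → 19/26 = 0.73077
  IV: TP=9, FN=4+3+3=10 → 9/19 = 0.47368
Macro-recall = mean = (0.68750 + 0.86842 + 0.73077 + 0.47368) / 4 = 0.6901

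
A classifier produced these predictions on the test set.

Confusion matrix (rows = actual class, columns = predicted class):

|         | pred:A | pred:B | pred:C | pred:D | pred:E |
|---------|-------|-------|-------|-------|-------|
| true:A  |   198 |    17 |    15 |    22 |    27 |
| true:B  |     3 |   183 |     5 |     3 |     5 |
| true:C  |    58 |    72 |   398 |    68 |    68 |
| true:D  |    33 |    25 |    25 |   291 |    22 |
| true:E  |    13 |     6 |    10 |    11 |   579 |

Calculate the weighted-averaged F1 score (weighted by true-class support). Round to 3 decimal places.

Per-class F1 score (2·TP/(2·TP+FP+FN)):
  A: TP=198, FP=3+58+33+13=107, FN=17+15+22+27=81 → 396/584 = 0.6781
  B: TP=183, FP=17+72+25+6=120, FN=3+5+3+5=16 → 366/502 = 0.7291
  C: TP=398, FP=15+5+25+10=55, FN=58+72+68+68=266 → 796/1117 = 0.7126
  D: TP=291, FP=22+3+68+11=104, FN=33+25+25+22=105 → 582/791 = 0.7358
  E: TP=579, FP=27+5+68+22=122, FN=13+6+10+11=40 → 1158/1320 = 0.8773
Weighted-F1 score = Σ (supportᵢ/N)·F1 scoreᵢ with N=2157: (279/2157)·0.6781 + (199/2157)·0.7291 + (664/2157)·0.7126 + (396/2157)·0.7358 + (619/2157)·0.8773 = 0.761

0.761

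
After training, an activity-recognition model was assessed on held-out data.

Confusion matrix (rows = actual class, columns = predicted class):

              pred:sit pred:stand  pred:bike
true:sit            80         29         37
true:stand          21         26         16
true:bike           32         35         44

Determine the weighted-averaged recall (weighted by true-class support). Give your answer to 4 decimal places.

0.4688

Per-class recall (TP/(TP+FN)):
  sit: TP=80, FN=29+37=66 → 80/146 = 0.54795
  stand: TP=26, FN=21+16=37 → 26/63 = 0.41270
  bike: TP=44, FN=32+35=67 → 44/111 = 0.39640
Weighted-recall = Σ (supportᵢ/N)·recallᵢ with N=320: (146/320)·0.54795 + (63/320)·0.41270 + (111/320)·0.39640 = 0.4688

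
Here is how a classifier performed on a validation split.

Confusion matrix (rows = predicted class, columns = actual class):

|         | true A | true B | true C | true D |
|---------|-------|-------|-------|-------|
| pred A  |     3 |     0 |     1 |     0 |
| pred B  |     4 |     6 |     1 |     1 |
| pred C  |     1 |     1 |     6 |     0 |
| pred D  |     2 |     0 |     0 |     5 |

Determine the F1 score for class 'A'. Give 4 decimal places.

0.4286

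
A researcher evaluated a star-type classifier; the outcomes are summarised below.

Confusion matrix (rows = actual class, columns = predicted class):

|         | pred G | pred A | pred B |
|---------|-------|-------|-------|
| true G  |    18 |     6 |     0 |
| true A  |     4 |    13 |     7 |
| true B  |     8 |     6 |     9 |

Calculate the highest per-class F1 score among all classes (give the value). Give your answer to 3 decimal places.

0.667

Per-class F1 score (2·TP/(2·TP+FP+FN)):
  G: TP=18, FP=4+8=12, FN=6+0=6 → 36/54 = 0.6667
  A: TP=13, FP=6+6=12, FN=4+7=11 → 26/49 = 0.5306
  B: TP=9, FP=0+7=7, FN=8+6=14 → 18/39 = 0.4615
Highest is class 'G' with F1 score = 0.667.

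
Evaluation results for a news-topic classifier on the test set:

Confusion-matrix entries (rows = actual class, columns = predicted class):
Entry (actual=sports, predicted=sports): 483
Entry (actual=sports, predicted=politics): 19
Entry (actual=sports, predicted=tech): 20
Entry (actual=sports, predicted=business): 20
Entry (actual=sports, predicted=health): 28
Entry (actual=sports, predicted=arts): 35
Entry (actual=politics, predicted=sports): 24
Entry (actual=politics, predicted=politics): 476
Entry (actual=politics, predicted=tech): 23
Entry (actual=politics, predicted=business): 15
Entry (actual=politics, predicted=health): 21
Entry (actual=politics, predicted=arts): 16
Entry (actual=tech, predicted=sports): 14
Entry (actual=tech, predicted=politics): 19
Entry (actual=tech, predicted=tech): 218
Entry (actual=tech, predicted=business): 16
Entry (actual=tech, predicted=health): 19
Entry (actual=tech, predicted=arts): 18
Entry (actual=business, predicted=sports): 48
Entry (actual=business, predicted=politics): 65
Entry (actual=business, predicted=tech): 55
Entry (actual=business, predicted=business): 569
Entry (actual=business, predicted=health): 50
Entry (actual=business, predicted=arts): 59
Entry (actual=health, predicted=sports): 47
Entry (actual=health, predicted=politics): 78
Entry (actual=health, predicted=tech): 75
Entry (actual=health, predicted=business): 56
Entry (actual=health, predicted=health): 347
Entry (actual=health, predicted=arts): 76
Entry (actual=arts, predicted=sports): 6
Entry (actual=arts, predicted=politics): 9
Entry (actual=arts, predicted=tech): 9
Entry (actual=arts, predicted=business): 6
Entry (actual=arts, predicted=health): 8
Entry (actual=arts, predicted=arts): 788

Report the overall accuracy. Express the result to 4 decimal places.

0.7512

Accuracy = trace / total = (483+476+218+569+347+788=2881) / 3835 = 2881/3835 = 0.7512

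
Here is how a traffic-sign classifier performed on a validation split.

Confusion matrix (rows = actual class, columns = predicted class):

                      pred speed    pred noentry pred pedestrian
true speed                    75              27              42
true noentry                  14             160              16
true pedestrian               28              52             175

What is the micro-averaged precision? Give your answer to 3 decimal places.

Micro-averaging pools counts across classes: ΣTP=410, ΣFP=179, ΣFN=179.
Micro-precision = TP/(TP+FP) on pooled counts = 0.696 (equals overall accuracy in single-label multiclass).

0.696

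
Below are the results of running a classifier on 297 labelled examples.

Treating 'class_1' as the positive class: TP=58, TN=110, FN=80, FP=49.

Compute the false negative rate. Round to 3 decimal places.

FNR = FN/(FN+TP) = 80/(80+58) = 0.580

0.580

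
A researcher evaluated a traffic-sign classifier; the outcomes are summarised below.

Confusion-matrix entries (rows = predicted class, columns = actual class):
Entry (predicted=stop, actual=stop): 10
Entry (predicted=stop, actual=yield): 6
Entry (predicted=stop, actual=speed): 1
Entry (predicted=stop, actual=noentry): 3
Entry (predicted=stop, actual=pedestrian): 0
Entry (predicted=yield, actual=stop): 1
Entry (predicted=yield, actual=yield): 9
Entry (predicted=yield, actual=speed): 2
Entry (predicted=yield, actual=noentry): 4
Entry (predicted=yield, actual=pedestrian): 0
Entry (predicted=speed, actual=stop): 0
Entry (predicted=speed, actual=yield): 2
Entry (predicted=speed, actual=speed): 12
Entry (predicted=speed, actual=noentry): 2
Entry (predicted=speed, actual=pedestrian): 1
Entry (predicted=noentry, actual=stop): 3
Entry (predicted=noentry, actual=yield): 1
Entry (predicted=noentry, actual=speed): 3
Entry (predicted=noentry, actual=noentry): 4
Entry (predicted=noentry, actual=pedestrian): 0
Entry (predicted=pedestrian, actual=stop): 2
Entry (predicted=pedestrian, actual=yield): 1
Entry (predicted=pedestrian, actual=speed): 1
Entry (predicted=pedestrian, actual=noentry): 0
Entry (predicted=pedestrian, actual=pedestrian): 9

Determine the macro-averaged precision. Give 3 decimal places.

0.565

Per-class precision (TP/(TP+FP)):
  stop: TP=10, FP=6+1+3+0=10 → 10/20 = 0.5000
  yield: TP=9, FP=1+2+4+0=7 → 9/16 = 0.5625
  speed: TP=12, FP=0+2+2+1=5 → 12/17 = 0.7059
  noentry: TP=4, FP=3+1+3+0=7 → 4/11 = 0.3636
  pedestrian: TP=9, FP=2+1+1+0=4 → 9/13 = 0.6923
Macro-precision = mean = (0.5000 + 0.5625 + 0.7059 + 0.3636 + 0.6923) / 5 = 0.565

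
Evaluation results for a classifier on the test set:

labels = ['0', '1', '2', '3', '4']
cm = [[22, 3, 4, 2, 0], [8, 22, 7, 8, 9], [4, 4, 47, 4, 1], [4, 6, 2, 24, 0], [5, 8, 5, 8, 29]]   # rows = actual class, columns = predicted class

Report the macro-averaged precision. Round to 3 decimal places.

0.602

Per-class precision (TP/(TP+FP)):
  0: TP=22, FP=8+4+4+5=21 → 22/43 = 0.5116
  1: TP=22, FP=3+4+6+8=21 → 22/43 = 0.5116
  2: TP=47, FP=4+7+2+5=18 → 47/65 = 0.7231
  3: TP=24, FP=2+8+4+8=22 → 24/46 = 0.5217
  4: TP=29, FP=0+9+1+0=10 → 29/39 = 0.7436
Macro-precision = mean = (0.5116 + 0.5116 + 0.7231 + 0.5217 + 0.7436) / 5 = 0.602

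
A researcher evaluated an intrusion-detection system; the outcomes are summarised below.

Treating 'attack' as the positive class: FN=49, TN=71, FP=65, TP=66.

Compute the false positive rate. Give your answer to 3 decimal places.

FPR = FP/(FP+TN) = 65/(65+71) = 0.478

0.478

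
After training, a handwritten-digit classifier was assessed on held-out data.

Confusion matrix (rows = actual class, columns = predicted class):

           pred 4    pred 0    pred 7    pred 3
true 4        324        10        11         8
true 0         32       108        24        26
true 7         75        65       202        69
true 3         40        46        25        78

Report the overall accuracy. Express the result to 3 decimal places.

Accuracy = trace / total = (324+108+202+78=712) / 1143 = 712/1143 = 0.623

0.623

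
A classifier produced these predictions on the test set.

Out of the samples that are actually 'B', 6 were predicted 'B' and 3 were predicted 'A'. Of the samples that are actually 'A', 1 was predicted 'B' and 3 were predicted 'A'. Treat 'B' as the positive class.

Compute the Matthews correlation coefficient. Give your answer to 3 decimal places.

MCC = (TP·TN − FP·FN) / √((TP+FP)(TP+FN)(TN+FP)(TN+FN))
Numerator = 6·3 − 1·3 = 15
Denominator = √(7·9·4·6) = √1512 = 38.8844
MCC = 15 / 38.8844 = 0.386

0.386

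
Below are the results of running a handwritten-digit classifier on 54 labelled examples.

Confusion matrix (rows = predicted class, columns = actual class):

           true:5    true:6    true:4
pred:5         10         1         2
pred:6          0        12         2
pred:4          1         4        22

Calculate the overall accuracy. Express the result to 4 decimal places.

Accuracy = trace / total = (10+12+22=44) / 54 = 44/54 = 0.8148

0.8148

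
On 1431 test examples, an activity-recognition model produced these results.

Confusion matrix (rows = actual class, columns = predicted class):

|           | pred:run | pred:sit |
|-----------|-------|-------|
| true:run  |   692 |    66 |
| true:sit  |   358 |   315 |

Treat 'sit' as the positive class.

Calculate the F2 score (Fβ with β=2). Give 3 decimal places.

0.513

Fβ = (1+β²)·TP / ((1+β²)·TP + β²·FN + FP), with β²=4
= 5·315 / (5·315 + 4·358 + 66) = 0.513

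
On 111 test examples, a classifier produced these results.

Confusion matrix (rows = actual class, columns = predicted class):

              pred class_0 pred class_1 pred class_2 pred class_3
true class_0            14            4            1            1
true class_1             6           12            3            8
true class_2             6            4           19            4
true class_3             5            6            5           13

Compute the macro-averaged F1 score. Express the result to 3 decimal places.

0.520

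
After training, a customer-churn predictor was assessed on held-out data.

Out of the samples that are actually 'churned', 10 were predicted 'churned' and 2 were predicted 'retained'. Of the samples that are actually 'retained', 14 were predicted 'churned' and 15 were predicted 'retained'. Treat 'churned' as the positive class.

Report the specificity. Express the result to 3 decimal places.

Specificity = TN/(TN+FP) = 15/(15+14) = 0.517

0.517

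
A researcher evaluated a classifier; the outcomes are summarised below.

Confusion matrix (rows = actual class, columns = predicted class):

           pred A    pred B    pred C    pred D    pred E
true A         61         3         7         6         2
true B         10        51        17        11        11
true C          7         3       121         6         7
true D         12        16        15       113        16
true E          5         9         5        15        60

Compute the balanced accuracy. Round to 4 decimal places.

0.6835

Balanced accuracy = mean of per-class recall.
  A: recall = 61/79 = 0.77215
  B: recall = 51/100 = 0.51000
  C: recall = 121/144 = 0.84028
  D: recall = 113/172 = 0.65698
  E: recall = 60/94 = 0.63830
Mean = (0.77215 + 0.51000 + 0.84028 + 0.65698 + 0.63830) / 5 = 0.6835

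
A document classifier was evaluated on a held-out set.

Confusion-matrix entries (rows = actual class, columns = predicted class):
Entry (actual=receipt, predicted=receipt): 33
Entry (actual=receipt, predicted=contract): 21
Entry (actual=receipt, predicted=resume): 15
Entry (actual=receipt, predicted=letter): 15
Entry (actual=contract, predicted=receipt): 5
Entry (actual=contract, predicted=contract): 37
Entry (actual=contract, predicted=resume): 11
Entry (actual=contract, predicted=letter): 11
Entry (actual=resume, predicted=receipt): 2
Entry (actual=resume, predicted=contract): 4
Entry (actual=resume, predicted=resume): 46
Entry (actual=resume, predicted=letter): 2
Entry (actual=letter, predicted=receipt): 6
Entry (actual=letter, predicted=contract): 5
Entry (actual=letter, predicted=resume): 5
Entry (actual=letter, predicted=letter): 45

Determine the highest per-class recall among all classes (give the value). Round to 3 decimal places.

0.852

Per-class recall (TP/(TP+FN)):
  receipt: TP=33, FN=21+15+15=51 → 33/84 = 0.3929
  contract: TP=37, FN=5+11+11=27 → 37/64 = 0.5781
  resume: TP=46, FN=2+4+2=8 → 46/54 = 0.8519
  letter: TP=45, FN=6+5+5=16 → 45/61 = 0.7377
Highest is class 'resume' with recall = 0.852.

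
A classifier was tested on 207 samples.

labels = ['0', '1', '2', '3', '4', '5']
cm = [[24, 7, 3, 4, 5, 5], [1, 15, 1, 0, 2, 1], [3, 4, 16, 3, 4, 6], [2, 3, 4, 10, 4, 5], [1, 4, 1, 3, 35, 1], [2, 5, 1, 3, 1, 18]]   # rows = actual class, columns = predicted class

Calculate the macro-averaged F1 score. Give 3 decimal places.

0.549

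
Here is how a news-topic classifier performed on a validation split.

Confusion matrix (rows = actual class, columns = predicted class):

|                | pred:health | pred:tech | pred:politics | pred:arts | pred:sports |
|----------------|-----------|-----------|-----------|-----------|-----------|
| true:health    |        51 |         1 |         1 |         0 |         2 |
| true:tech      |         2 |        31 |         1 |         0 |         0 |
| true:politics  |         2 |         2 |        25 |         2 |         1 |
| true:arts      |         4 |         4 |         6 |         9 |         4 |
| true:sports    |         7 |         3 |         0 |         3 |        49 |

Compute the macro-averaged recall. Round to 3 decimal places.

Per-class recall (TP/(TP+FN)):
  health: TP=51, FN=1+1+0+2=4 → 51/55 = 0.9273
  tech: TP=31, FN=2+1+0+0=3 → 31/34 = 0.9118
  politics: TP=25, FN=2+2+2+1=7 → 25/32 = 0.7813
  arts: TP=9, FN=4+4+6+4=18 → 9/27 = 0.3333
  sports: TP=49, FN=7+3+0+3=13 → 49/62 = 0.7903
Macro-recall = mean = (0.9273 + 0.9118 + 0.7813 + 0.3333 + 0.7903) / 5 = 0.749

0.749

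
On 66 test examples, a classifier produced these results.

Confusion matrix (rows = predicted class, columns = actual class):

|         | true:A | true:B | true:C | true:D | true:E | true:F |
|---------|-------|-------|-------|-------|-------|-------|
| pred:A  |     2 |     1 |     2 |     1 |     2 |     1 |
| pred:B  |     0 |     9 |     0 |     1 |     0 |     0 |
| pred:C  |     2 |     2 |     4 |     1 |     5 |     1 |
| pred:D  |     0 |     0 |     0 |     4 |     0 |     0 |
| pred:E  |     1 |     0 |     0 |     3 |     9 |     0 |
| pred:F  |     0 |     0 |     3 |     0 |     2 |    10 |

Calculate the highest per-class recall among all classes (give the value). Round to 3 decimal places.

0.833

Per-class recall (TP/(TP+FN)):
  A: TP=2, FN=0+2+0+1+0=3 → 2/5 = 0.4000
  B: TP=9, FN=1+2+0+0+0=3 → 9/12 = 0.7500
  C: TP=4, FN=2+0+0+0+3=5 → 4/9 = 0.4444
  D: TP=4, FN=1+1+1+3+0=6 → 4/10 = 0.4000
  E: TP=9, FN=2+0+5+0+2=9 → 9/18 = 0.5000
  F: TP=10, FN=1+0+1+0+0=2 → 10/12 = 0.8333
Highest is class 'F' with recall = 0.833.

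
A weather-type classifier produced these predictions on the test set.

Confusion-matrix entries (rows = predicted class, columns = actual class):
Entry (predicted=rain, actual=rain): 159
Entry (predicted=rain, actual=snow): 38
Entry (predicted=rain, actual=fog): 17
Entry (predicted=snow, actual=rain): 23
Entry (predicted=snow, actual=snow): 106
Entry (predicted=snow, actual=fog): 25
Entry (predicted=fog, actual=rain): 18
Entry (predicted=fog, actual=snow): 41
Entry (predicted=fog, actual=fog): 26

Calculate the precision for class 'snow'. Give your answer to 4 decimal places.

precision = TP/(TP+FP).
snow: TP=106, FP=23+25=48 → 106/154 = 0.68831

0.6883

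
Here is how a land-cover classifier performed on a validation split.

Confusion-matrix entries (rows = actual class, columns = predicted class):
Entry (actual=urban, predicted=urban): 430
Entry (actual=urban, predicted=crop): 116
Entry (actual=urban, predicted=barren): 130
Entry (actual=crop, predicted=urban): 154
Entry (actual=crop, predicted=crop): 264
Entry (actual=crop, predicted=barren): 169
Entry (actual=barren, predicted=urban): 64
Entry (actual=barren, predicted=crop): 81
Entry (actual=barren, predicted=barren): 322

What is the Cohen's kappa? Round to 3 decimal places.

Observed agreement pₒ = trace/N = 1016/1730 = 0.5873
Expected agreement pₑ = Σ (rowᵢ·colᵢ)/N² = (676·648 + 587·461 + 467·621)/1730² = 0.3337
κ = (pₒ − pₑ)/(1 − pₑ) = (0.5873 − 0.3337)/(1 − 0.3337) = 0.381

0.381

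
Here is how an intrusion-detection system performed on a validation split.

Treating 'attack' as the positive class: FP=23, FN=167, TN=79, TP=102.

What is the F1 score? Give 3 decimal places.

0.518

Precision = TP/(TP+FP) = 102/125 = 0.8160
Recall = TP/(TP+FN) = 102/269 = 0.3792
F1 = 2·TP/(2·TP+FP+FN) = 204/394 = 0.518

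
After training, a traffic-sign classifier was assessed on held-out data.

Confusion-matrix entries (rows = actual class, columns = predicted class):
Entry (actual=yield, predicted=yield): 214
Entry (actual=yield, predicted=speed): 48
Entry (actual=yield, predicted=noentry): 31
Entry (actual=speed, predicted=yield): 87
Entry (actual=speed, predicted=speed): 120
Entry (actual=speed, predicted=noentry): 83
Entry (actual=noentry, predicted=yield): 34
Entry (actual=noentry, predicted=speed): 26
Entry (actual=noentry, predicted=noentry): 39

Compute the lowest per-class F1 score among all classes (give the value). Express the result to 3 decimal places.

0.310

Per-class F1 score (2·TP/(2·TP+FP+FN)):
  yield: TP=214, FP=87+34=121, FN=48+31=79 → 428/628 = 0.6815
  speed: TP=120, FP=48+26=74, FN=87+83=170 → 240/484 = 0.4959
  noentry: TP=39, FP=31+83=114, FN=34+26=60 → 78/252 = 0.3095
Lowest is class 'noentry' with F1 score = 0.310.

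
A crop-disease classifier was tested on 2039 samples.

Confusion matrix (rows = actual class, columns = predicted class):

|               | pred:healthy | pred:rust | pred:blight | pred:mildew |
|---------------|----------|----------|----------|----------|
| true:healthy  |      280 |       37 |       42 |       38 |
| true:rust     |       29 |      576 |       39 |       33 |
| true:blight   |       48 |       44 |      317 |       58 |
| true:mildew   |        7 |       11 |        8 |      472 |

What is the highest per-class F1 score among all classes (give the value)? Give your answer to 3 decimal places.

0.859

Per-class F1 score (2·TP/(2·TP+FP+FN)):
  healthy: TP=280, FP=29+48+7=84, FN=37+42+38=117 → 560/761 = 0.7359
  rust: TP=576, FP=37+44+11=92, FN=29+39+33=101 → 1152/1345 = 0.8565
  blight: TP=317, FP=42+39+8=89, FN=48+44+58=150 → 634/873 = 0.7262
  mildew: TP=472, FP=38+33+58=129, FN=7+11+8=26 → 944/1099 = 0.8590
Highest is class 'mildew' with F1 score = 0.859.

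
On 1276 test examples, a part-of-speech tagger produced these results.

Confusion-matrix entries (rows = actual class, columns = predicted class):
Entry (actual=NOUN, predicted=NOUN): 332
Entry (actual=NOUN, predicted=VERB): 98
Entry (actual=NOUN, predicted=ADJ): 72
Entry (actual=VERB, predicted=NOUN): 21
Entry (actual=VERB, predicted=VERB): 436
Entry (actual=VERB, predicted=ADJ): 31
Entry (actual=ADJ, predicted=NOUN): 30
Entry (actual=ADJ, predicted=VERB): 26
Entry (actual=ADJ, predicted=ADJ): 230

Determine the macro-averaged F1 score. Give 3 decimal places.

0.775

Per-class F1 score (2·TP/(2·TP+FP+FN)):
  NOUN: TP=332, FP=21+30=51, FN=98+72=170 → 664/885 = 0.7503
  VERB: TP=436, FP=98+26=124, FN=21+31=52 → 872/1048 = 0.8321
  ADJ: TP=230, FP=72+31=103, FN=30+26=56 → 460/619 = 0.7431
Macro-F1 score = mean = (0.7503 + 0.8321 + 0.7431) / 3 = 0.775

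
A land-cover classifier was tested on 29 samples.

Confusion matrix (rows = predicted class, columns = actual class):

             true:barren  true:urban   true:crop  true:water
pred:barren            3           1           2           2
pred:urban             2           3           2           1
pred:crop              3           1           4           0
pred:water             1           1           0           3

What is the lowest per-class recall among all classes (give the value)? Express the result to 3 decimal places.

0.333

Per-class recall (TP/(TP+FN)):
  barren: TP=3, FN=2+3+1=6 → 3/9 = 0.3333
  urban: TP=3, FN=1+1+1=3 → 3/6 = 0.5000
  crop: TP=4, FN=2+2+0=4 → 4/8 = 0.5000
  water: TP=3, FN=2+1+0=3 → 3/6 = 0.5000
Lowest is class 'barren' with recall = 0.333.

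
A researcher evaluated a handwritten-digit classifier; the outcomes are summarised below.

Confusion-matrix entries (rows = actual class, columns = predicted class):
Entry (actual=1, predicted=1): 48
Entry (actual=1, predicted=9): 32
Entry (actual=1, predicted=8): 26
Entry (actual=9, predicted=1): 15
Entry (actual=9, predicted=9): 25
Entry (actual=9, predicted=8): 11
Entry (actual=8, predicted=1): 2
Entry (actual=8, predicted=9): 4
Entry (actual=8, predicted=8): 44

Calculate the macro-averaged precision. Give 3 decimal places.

Per-class precision (TP/(TP+FP)):
  1: TP=48, FP=15+2=17 → 48/65 = 0.7385
  9: TP=25, FP=32+4=36 → 25/61 = 0.4098
  8: TP=44, FP=26+11=37 → 44/81 = 0.5432
Macro-precision = mean = (0.7385 + 0.4098 + 0.5432) / 3 = 0.564

0.564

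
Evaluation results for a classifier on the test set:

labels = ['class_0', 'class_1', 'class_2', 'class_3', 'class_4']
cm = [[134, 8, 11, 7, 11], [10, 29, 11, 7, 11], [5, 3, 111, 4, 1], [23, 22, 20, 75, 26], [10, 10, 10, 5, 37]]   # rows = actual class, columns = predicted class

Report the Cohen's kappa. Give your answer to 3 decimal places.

Observed agreement pₒ = trace/N = 386/601 = 0.6423
Expected agreement pₑ = Σ (rowᵢ·colᵢ)/N² = (171·182 + 68·72 + 124·163 + 166·98 + 72·86)/601² = 0.2179
κ = (pₒ − pₑ)/(1 − pₑ) = (0.6423 − 0.2179)/(1 − 0.2179) = 0.543

0.543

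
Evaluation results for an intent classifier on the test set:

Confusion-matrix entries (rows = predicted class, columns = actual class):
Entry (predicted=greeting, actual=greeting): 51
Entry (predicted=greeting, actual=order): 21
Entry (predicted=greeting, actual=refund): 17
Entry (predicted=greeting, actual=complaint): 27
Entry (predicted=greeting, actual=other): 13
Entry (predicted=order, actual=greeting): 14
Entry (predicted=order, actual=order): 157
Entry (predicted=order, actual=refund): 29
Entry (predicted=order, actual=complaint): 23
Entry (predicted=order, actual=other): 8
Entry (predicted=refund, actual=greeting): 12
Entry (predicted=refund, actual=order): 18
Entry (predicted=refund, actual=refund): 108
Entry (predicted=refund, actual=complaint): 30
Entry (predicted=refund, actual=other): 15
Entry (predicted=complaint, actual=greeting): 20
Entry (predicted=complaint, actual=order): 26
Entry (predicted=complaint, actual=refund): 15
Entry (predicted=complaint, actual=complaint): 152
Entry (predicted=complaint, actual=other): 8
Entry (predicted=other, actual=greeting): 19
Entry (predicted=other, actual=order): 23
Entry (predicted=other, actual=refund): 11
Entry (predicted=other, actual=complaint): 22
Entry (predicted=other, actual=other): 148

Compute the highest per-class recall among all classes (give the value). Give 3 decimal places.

0.771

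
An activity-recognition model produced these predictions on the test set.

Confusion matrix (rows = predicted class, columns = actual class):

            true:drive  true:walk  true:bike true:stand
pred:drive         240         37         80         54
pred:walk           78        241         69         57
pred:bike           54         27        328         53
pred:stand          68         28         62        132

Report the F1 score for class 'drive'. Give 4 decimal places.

F1 score = 2·TP/(2·TP+FP+FN).
drive: TP=240, FP=37+80+54=171, FN=78+54+68=200 → 480/851 = 0.56404

0.5640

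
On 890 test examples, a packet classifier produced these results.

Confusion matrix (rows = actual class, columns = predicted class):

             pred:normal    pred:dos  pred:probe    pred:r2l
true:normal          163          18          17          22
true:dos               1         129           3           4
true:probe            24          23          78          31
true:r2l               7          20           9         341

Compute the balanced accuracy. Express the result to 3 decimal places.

0.772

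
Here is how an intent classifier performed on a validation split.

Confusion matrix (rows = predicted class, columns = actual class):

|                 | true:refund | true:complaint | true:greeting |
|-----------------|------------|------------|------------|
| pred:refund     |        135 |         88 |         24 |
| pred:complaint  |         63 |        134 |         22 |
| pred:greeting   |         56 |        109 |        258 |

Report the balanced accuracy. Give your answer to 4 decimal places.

0.5950

Balanced accuracy = mean of per-class recall.
  refund: recall = 135/254 = 0.53150
  complaint: recall = 134/331 = 0.40483
  greeting: recall = 258/304 = 0.84868
Mean = (0.53150 + 0.40483 + 0.84868) / 3 = 0.5950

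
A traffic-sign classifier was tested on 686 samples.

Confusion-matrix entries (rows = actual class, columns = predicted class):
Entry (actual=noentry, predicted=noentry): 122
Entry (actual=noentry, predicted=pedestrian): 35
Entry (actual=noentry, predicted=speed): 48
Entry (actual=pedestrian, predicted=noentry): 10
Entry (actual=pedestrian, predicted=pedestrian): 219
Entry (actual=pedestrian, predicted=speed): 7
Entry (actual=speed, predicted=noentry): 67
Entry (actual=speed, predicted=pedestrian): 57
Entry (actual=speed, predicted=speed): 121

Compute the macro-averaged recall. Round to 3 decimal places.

Per-class recall (TP/(TP+FN)):
  noentry: TP=122, FN=35+48=83 → 122/205 = 0.5951
  pedestrian: TP=219, FN=10+7=17 → 219/236 = 0.9280
  speed: TP=121, FN=67+57=124 → 121/245 = 0.4939
Macro-recall = mean = (0.5951 + 0.9280 + 0.4939) / 3 = 0.672

0.672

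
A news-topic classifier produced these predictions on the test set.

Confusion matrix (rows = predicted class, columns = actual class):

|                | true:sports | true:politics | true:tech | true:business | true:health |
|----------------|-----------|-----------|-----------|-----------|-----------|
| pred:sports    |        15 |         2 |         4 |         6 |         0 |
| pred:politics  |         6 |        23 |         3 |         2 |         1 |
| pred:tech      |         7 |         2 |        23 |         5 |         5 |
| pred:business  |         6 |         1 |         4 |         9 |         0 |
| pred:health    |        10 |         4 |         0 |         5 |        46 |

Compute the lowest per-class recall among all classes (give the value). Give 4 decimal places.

Per-class recall (TP/(TP+FN)):
  sports: TP=15, FN=6+7+6+10=29 → 15/44 = 0.34091
  politics: TP=23, FN=2+2+1+4=9 → 23/32 = 0.71875
  tech: TP=23, FN=4+3+4+0=11 → 23/34 = 0.67647
  business: TP=9, FN=6+2+5+5=18 → 9/27 = 0.33333
  health: TP=46, FN=0+1+5+0=6 → 46/52 = 0.88462
Lowest is class 'business' with recall = 0.3333.

0.3333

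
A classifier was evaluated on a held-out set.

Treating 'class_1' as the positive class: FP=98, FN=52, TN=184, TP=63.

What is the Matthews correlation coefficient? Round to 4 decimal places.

0.1851

MCC = (TP·TN − FP·FN) / √((TP+FP)(TP+FN)(TN+FP)(TN+FN))
Numerator = 63·184 − 98·52 = 6496
Denominator = √(161·115·282·236) = √1232210280 = 35102.8529
MCC = 6496 / 35102.8529 = 0.1851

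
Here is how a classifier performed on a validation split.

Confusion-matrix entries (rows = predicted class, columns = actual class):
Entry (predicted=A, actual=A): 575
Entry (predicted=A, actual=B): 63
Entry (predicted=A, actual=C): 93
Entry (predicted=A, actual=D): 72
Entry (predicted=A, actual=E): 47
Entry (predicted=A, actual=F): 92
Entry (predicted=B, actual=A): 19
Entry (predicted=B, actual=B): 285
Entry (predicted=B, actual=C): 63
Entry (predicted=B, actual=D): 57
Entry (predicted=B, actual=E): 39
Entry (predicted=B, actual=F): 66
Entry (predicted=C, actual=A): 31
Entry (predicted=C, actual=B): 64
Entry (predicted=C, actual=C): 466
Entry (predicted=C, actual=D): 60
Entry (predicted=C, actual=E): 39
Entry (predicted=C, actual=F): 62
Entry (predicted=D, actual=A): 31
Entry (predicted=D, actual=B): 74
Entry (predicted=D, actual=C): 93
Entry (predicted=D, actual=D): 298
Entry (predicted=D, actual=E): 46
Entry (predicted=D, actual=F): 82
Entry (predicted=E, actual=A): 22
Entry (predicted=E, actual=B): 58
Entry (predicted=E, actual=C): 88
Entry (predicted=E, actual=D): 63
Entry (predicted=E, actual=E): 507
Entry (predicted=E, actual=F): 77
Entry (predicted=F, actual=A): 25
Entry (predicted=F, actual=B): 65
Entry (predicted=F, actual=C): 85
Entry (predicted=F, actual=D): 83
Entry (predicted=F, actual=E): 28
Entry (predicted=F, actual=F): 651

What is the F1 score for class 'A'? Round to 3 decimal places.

0.699

F1 score = 2·TP/(2·TP+FP+FN).
A: TP=575, FP=63+93+72+47+92=367, FN=19+31+31+22+25=128 → 1150/1645 = 0.6991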